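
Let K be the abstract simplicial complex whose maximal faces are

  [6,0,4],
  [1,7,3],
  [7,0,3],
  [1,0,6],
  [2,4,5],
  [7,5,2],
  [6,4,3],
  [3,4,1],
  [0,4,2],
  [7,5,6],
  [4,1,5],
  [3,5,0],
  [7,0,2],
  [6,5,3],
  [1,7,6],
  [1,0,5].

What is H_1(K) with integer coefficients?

H_1 = Z^2.

We work with the vertex ordering 0 < 1 < 2 < 3 < 4 < 5 < 6 < 7. The simplices of K, each written with vertices in increasing order, are:

  0-simplices (8): [0], [1], [2], [3], [4], [5], [6], [7]
  1-simplices (24): (24 of them)
  2-simplices (16): [0,1,5], [0,1,6], [0,2,4], [0,2,7], [0,3,5], [0,3,7], [0,4,6], [1,3,4], [1,3,7], [1,4,5], [1,6,7], [2,4,5], [2,5,7], [3,4,6], [3,5,6], [5,6,7]

Hence C_0 ≅ Z^8, C_1 ≅ Z^24, C_2 ≅ Z^16.

Boundary ∂_1: C_1 → C_0 is given by ∂[p,q] = [q] − [p]. For instance
  ∂[3,4] = [4] − [3].
As a 8×24 matrix over Z this has rank 7, with invariant factors (1,1,1,1,1,1,1).

Boundary ∂_2: C_2 → C_1 sends each 2-simplex [p,q,r] to [q,r] − [p,r] + [p,q]. For instance
  ∂[2,5,7] = [5,7] − [2,7] + [2,5],
  ∂[2,4,5] = [4,5] − [2,5] + [2,4].
The resulting 24×16 matrix has rank 15, and its Smith normal form has invariant factors (1,1,1,1,1,1,1,1,1,1,1,1,1,1,1).

From H_k ≅ ker(∂_k) / im(∂_{k+1}) we obtain:

  H_1: rank ker ∂_1 − rank ∂_2 = (24 − 7) − 15 = 2, and the invariant factors of ∂_2 are all 1, so H_1 ≅ Z^2.

(K is a triangulation of the torus T^2.)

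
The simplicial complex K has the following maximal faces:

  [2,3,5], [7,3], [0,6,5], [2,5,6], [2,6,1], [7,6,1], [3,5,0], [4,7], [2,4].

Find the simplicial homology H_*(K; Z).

H_0 = Z,  H_1 = Z^2,  H_2 = 0.

We work with the vertex ordering 0 < 1 < 2 < 3 < 4 < 5 < 6 < 7. The simplices of K, each written with vertices in increasing order, are:

  0-simplices (8): [0], [1], [2], [3], [4], [5], [6], [7]
  1-simplices (15): [0,3], [0,5], [0,6], [1,2], [1,6], [1,7], [2,3], [2,4], [2,5], [2,6], [3,5], [3,7], [4,7], [5,6], [6,7]
  2-simplices (6): [0,3,5], [0,5,6], [1,2,6], [1,6,7], [2,3,5], [2,5,6]

giving chain groups C_0 ≅ Z^8, C_1 ≅ Z^15, C_2 ≅ Z^6.

∂_1: C_1 → C_0 maps an edge to its endpoints' difference, ∂[p,q] = q − p.
As a 8×15 matrix over Z this has rank 7, with invariant factors (1,1,1,1,1,1,1).

The boundary map ∂_2: C_2 → C_1 maps a triangle to the signed sum of its edges. For instance
  ∂[2,3,5] = [3,5] − [2,5] + [2,3],
  ∂[0,3,5] = [3,5] − [0,5] + [0,3].
The 15×6 boundary matrix has rank 6 and Smith normal form diag(1,1,1,1,1,1).

Computing H_k = (kernel of ∂_k) / (image of ∂_{k+1}):

  H_0: rank C_0 − rank ∂_1 = 8 − 7 = 1, and the invariant factors of ∂_1 are all 1, so H_0 = Z.
  H_1: rank ker ∂_1 − rank ∂_2 = (15 − 7) − 6 = 2, and the invariant factors of ∂_2 are all 1, so H_1 = Z^2.
  H_2: rank ker ∂_2 − rank ∂_3 = (6 − 6) − 0 = 0, and there is no ∂_3, so H_2 = 0.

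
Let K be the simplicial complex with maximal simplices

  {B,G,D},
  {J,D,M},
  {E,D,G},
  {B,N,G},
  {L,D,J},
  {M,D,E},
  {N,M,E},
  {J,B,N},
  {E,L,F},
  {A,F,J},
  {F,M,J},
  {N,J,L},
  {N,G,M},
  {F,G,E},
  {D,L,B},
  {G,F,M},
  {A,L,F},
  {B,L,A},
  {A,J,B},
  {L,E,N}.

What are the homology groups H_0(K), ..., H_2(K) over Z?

K has 10 vertices, 30 edges, 20 triangles.
rank ∂_0 = 0, rank ∂_1 = 9 ⇒ b_0 = 10 − 0 − 9 = 1; all invariant factors of ∂_1 are 1 so no torsion. So H_0 = Z.
rank ∂_1 = 9, rank ∂_2 = 20 ⇒ b_1 = 30 − 9 − 20 = 1; ∂_2 has invariant factor(s) [2] giving torsion. So H_1 = Z ⊕ Z/2.
rank ∂_2 = 20, rank ∂_3 = 0 ⇒ b_2 = 20 − 20 − 0 = 0. So H_2 = 0.

H_0 ≅ Z,  H_1 ≅ Z ⊕ Z/2,  H_2 = 0.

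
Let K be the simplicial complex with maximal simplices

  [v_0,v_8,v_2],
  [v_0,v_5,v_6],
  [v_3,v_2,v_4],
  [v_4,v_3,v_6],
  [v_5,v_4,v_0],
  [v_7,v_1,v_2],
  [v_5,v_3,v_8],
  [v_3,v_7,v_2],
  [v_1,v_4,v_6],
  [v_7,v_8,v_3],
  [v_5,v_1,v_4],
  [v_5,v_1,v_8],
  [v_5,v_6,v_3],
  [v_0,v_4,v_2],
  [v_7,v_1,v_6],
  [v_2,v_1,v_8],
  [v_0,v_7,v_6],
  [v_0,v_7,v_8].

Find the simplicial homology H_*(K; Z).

H_0 ≅ Z,  H_1 ≅ Z ⊕ Z/2Z,  H_2 = 0.

Order the vertices as v_0 < v_1 < v_2 < v_3 < v_4 < v_5 < v_6 < v_7 < v_8. Listing each simplex with vertices in this order, K has dimension 2 with simplices:

  0-simplices (9): [v_0], [v_1], [v_2], [v_3], [v_4], [v_5], [v_6], [v_7], [v_8]
  1-simplices (27): (27 of them)
  2-simplices (18): (18 of them)

so the chain groups are C_0 ≅ Z^9, C_1 ≅ Z^27, C_2 ≅ Z^18.

The boundary map ∂_1: C_1 → C_0 is given by ∂[p,q] = [q] − [p]. For instance
  ∂[v_2,v_3] = [v_3] − [v_2].
The resulting 9×27 matrix has rank 8, and its Smith normal form has invariant factors (1,1,1,1,1,1,1,1).

Boundary ∂_2: C_2 → C_1 sends each 2-simplex [p,q,r] to [q,r] − [p,r] + [p,q]. For instance
  ∂[v_0,v_4,v_5] = [v_4,v_5] − [v_0,v_5] + [v_0,v_4],
  ∂[v_1,v_2,v_7] = [v_2,v_7] − [v_1,v_7] + [v_1,v_2].
As a 27×18 matrix over Z this has rank 18, with invariant factors (1,1,1,1,1,1,1,1,1,1,1,1,1,1,1,1,1,2).

Computing H_k = (kernel of ∂_k) / (image of ∂_{k+1}):

  H_0: rank C_0 − rank ∂_1 = 9 − 8 = 1, and the invariant factors of ∂_1 are all 1, so H_0 = Z.
  H_1: rank ker ∂_1 − rank ∂_2 = (27 − 8) − 18 = 1, and ∂_2 has invariant factor 2 > 1, so H_1 = Z ⊕ Z/2Z.
  H_2: rank ker ∂_2 − rank ∂_3 = (18 − 18) − 0 = 0, and there is no ∂_3, so H_2 = 0.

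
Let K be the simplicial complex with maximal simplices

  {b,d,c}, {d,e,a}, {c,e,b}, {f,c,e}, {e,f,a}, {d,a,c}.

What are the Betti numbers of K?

We work with the vertex ordering a < b < c < d < e < f. The simplices of K, each written with vertices in increasing order, are:

  0-simplices (6): a, b, c, d, e, f
  1-simplices (12): ac, ad, ae, af, bc, bd, be, cd, ce, cf, de, ef
  2-simplices (6): acd, ade, aef, bcd, bce, cef

so the chain groups are C_0 ≅ Z^6, C_1 ≅ Z^12, C_2 ≅ Z^6.

The boundary map ∂_1: C_1 → C_0 is given by ∂[p,q] = [q] − [p]. For instance
  ∂de = e − d.
The resulting 6×12 matrix has rank 5, and its Smith normal form has invariant factors (1,1,1,1,1).

The boundary map ∂_2: C_2 → C_1 acts by ∂[p,q,r] = [q,r] − [p,r] + [p,q]. For instance
  ∂ade = de − ae + ad,
  ∂acd = cd − ad + ac.
This gives a 12×6 integer matrix of rank 6; reducing to Smith normal form yields diagonal entries (1,1,1,1,1,1).

Computing H_k = (kernel of ∂_k) / (image of ∂_{k+1}):

  H_0: rank C_0 − rank ∂_1 = 6 − 5 = 1, and the invariant factors of ∂_1 are all 1, so H_0 ≅ Z.
  H_1: rank ker ∂_1 − rank ∂_2 = (12 − 5) − 6 = 1, and the invariant factors of ∂_2 are all 1, so H_1 ≅ Z.
  H_2: rank ker ∂_2 − rank ∂_3 = (6 − 6) − 0 = 0, and there is no ∂_3, so H_2 ≅ 0.

(K is a triangulation of the cylinder S^1 x I.)

Hence the Betti numbers are b_0 = 1, b_1 = 1, b_2 = 0.

b_0 = 1, b_1 = 1, b_2 = 0.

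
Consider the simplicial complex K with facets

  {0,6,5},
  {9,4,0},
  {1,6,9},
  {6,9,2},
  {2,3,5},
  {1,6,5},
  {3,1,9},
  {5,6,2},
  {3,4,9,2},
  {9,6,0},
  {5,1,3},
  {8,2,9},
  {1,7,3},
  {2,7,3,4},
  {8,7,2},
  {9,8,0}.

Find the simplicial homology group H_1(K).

Order the vertices as 0 < 1 < 2 < 3 < 4 < 5 < 6 < 7 < 8 < 9. Listing each simplex with vertices in this order, K has dimension 3 with simplices:

  0-simplices (10): [0], [1], [2], [3], [4], [5], [6], [7], [8], [9]
  1-simplices (27): (27 of them)
  2-simplices (21): (21 of them)
  3-simplices (2): [2,3,4,7], [2,3,4,9]

so the chain groups are C_0 ≅ Z^10, C_1 ≅ Z^27, C_2 ≅ Z^21, C_3 ≅ Z^2.

The boundary map ∂_1: C_1 → C_0 maps an edge to its endpoints' difference, ∂[p,q] = q − p.
As a 10×27 matrix over Z this has rank 9, with invariant factors (1,1,1,1,1,1,1,1,1).

The boundary map ∂_2: C_2 → C_1 acts by ∂[p,q,r] = [q,r] − [p,r] + [p,q]. For instance
  ∂[2,6,9] = [6,9] − [2,9] + [2,6],
  ∂[1,3,5] = [3,5] − [1,5] + [1,3].
The resulting 27×21 matrix has rank 18, and its Smith normal form has invariant factors (1,1,1,1,1,1,1,1,1,1,1,1,1,1,1,1,1,1).

Boundary ∂_3: C_3 → C_2 sends each 3-simplex σ to the alternating sum Σ_i (−1)^i (σ with its i-th vertex removed). For instance
  ∂[2,3,4,7] = [3,4,7] − [2,4,7] + [2,3,7] − [2,3,4],
  ∂[2,3,4,9] = [3,4,9] − [2,4,9] + [2,3,9] − [2,3,4].
The resulting 21×2 matrix has rank 2, and its Smith normal form has invariant factors (1,1).

From H_k ≅ ker(∂_k) / im(∂_{k+1}) we obtain:

  H_1: rank ker ∂_1 − rank ∂_2 = (27 − 9) − 18 = 0, and the invariant factors of ∂_2 are all 1, so H_1 = 0.

H_1 ≅ 0.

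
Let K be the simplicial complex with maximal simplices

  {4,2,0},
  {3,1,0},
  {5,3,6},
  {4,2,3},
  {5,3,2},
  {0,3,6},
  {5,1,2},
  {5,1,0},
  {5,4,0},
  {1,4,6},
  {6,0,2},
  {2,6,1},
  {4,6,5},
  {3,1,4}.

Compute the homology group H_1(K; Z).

Order the vertices as 0 < 1 < 2 < 3 < 4 < 5 < 6. Listing each simplex with vertices in this order, K has dimension 2 with simplices:

  0-simplices (7): [0], [1], [2], [3], [4], [5], [6]
  1-simplices (21): [0,1], [0,2], [0,3], [0,4], [0,5], [0,6], [1,2], [1,3], [1,4], [1,5], [1,6], [2,3], [2,4], [2,5], [2,6], [3,4], [3,5], [3,6], [4,5], [4,6], [5,6]
  2-simplices (14): [0,1,3], [0,1,5], [0,2,4], [0,2,6], [0,3,6], [0,4,5], [1,2,5], [1,2,6], [1,3,4], [1,4,6], [2,3,4], [2,3,5], [3,5,6], [4,5,6]

so the chain groups are C_0 ≅ Z^7, C_1 ≅ Z^21, C_2 ≅ Z^14.

∂_1: C_1 → C_0 sends each edge [p,q] (with p < q) to q − p.
This gives a 7×21 integer matrix of rank 6; reducing to Smith normal form yields diagonal entries (1,1,1,1,1,1).

∂_2: C_2 → C_1 sends each 2-simplex [p,q,r] to [q,r] − [p,r] + [p,q]. For instance
  ∂[0,1,3] = [1,3] − [0,3] + [0,1],
  ∂[1,3,4] = [3,4] − [1,4] + [1,3].
This gives a 21×14 integer matrix of rank 13; reducing to Smith normal form yields diagonal entries (1,1,1,1,1,1,1,1,1,1,1,1,1).

Now H_k = ker ∂_k / im ∂_{k+1}, so:

  H_1: rank ker ∂_1 − rank ∂_2 = (21 − 6) − 13 = 2, and the invariant factors of ∂_2 are all 1, so H_1 = Z^2.

H_1 = Z^2.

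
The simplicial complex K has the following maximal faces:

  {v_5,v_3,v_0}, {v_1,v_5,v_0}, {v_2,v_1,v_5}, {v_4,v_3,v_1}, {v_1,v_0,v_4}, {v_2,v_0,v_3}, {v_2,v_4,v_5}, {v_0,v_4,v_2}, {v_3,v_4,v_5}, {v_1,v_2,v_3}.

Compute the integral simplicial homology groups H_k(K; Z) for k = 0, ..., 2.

K has 6 vertices, 15 edges, 10 triangles.
rank ∂_0 = 0, rank ∂_1 = 5 ⇒ b_0 = 6 − 0 − 5 = 1; all invariant factors of ∂_1 are 1 so no torsion. So H_0 = Z.
rank ∂_1 = 5, rank ∂_2 = 10 ⇒ b_1 = 15 − 5 − 10 = 0; ∂_2 has invariant factor(s) [2] giving torsion. So H_1 = Z/2.
rank ∂_2 = 10, rank ∂_3 = 0 ⇒ b_2 = 10 − 10 − 0 = 0. So H_2 = 0.

H_0 ≅ Z,  H_1 ≅ Z/2,  H_2 = 0.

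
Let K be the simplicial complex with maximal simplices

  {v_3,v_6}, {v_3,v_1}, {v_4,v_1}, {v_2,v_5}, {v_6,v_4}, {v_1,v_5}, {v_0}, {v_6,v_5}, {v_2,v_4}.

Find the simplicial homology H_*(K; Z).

H_0 ≅ Z^2,  H_1 ≅ Z^3.

Fix the vertex order v_0 < v_1 < v_2 < v_3 < v_4 < v_5 < v_6 and write every simplex with vertices in increasing order. Then dim K = 1 and the simplices of K are:

  0-simplices (7): [v_0], [v_1], [v_2], [v_3], [v_4], [v_5], [v_6]
  1-simplices (8): [v_1,v_3], [v_1,v_4], [v_1,v_5], [v_2,v_4], [v_2,v_5], [v_3,v_6], [v_4,v_6], [v_5,v_6]

Hence C_0 ≅ Z^7, C_1 ≅ Z^8.

The boundary map ∂_1: C_1 → C_0 sends each edge [p,q] (with p < q) to q − p. For instance
  ∂[v_1,v_3] = [v_3] − [v_1].
This gives a 7×8 integer matrix of rank 5; reducing to Smith normal form yields diagonal entries (1,1,1,1,1).

Computing H_k = (kernel of ∂_k) / (image of ∂_{k+1}):

  H_0: rank C_0 − rank ∂_1 = 7 − 5 = 2, and the invariant factors of ∂_1 are all 1, so H_0 ≅ Z^2.
  H_1: rank ker ∂_1 − rank ∂_2 = (8 − 5) − 0 = 3, and there is no ∂_2, so H_1 ≅ Z^3.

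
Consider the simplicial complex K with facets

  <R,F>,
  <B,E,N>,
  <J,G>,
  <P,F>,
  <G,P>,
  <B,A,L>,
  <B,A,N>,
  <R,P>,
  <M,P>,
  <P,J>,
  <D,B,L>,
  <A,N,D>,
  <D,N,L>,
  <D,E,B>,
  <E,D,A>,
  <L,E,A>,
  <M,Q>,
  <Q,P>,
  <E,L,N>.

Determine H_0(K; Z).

Take the total order A < B < D < E < F < G < J < L < M < N < P < Q < R on the vertex set. Then K (dimension 2) consists of the simplices:

  0-simplices (13): A, B, D, E, F, G, J, L, M, N, P, Q, R
  1-simplices (24): AB, AD, AE, AL, AN, BD, BE, BL, BN, DE, DL, DN, EL, EN, FP, FR, GJ, GP, JP, LN, MP, MQ, PQ, PR
  2-simplices (10): ABL, ABN, ADE, ADN, AEL, BDE, BDL, BEN, DLN, ELN

giving chain groups C_0 ≅ Z^13, C_1 ≅ Z^24, C_2 ≅ Z^10.

The boundary map ∂_1: C_1 → C_0 sends each edge [p,q] (with p < q) to q − p. For instance
  ∂AD = D − A.
As a 13×24 matrix over Z this has rank 11, with invariant factors (1,1,1,1,1,1,1,1,1,1,1).

Boundary ∂_2: C_2 → C_1 maps a triangle to the signed sum of its edges. For instance
  ∂ABN = BN − AN + AB,
  ∂BDE = DE − BE + BD.
The 24×10 boundary matrix has rank 10 and Smith normal form diag(1,1,1,1,1,1,1,1,1,2).

Now H_k = ker ∂_k / im ∂_{k+1}, so:

  H_0: rank C_0 − rank ∂_1 = 13 − 11 = 2, and the invariant factors of ∂_1 are all 1, so H_0 ≅ Z^2.

(K is a triangulation of the disjoint union of a wedge of 3 circles and the real projective plane RP^2.)

H_0 ≅ Z^2.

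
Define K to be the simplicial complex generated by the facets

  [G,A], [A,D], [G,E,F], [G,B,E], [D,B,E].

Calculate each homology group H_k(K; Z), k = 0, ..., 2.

H_0 ≅ Z,  H_1 ≅ Z,  H_2 = 0.

K has 6 vertices, 9 edges, 3 triangles.
rank ∂_0 = 0, rank ∂_1 = 5 ⇒ b_0 = 6 − 0 − 5 = 1; all invariant factors of ∂_1 are 1 so no torsion. So H_0 ≅ Z.
rank ∂_1 = 5, rank ∂_2 = 3 ⇒ b_1 = 9 − 5 − 3 = 1; all invariant factors of ∂_2 are 1 so no torsion. So H_1 ≅ Z.
rank ∂_2 = 3, rank ∂_3 = 0 ⇒ b_2 = 3 − 3 − 0 = 0. So H_2 ≅ 0.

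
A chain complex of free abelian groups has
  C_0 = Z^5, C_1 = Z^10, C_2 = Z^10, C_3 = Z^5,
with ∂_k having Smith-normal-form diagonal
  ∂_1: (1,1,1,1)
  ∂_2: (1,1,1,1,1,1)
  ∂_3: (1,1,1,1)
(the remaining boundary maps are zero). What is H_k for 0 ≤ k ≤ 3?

H_0 = Z,  H_1 = 0,  H_2 = 0,  H_3 = Z.

H_0: b_0 = 5 − 0 − 4 = 1; torsion from ∂_1 factors > 1: none. So H_0 = Z.
H_1: b_1 = 10 − 4 − 6 = 0; torsion from ∂_2 factors > 1: none. So H_1 = 0.
H_2: b_2 = 10 − 6 − 4 = 0; torsion from ∂_3 factors > 1: none. So H_2 = 0.
H_3: b_3 = 5 − 4 − 0 = 1; torsion from ∂_4 factors > 1: none. So H_3 = Z.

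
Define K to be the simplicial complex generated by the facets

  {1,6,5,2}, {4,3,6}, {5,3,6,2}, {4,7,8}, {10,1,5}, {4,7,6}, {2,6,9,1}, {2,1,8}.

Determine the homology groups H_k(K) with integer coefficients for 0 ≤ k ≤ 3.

We work with the vertex ordering 1 < 2 < 3 < 4 < 5 < 6 < 7 < 8 < 9 < 10. The simplices of K, each written with vertices in increasing order, are:

  0-simplices (10): [1], [2], [3], [4], [5], [6], [7], [8], [9], [10]
  1-simplices (22): [1,2], [1,5], [1,6], [1,8], [1,9], [1,10], [2,3], [2,5], [2,6], [2,8], [2,9], [3,4], [3,5], [3,6], [4,6], [4,7], [4,8], [5,6], [5,10], [6,7], [6,9], [7,8]
  2-simplices (15): [1,2,5], [1,2,6], [1,2,8], [1,2,9], [1,5,6], [1,5,10], [1,6,9], [2,3,5], [2,3,6], [2,5,6], [2,6,9], [3,4,6], [3,5,6], [4,6,7], [4,7,8]
  3-simplices (3): [1,2,5,6], [1,2,6,9], [2,3,5,6]

so the chain groups are C_0 ≅ Z^10, C_1 ≅ Z^22, C_2 ≅ Z^15, C_3 ≅ Z^3.

The boundary map ∂_1: C_1 → C_0 is given by ∂[p,q] = [q] − [p]. For instance
  ∂[1,2] = [2] − [1].
The 10×22 boundary matrix has rank 9 and Smith normal form diag(1,1,1,1,1,1,1,1,1).

The boundary map ∂_2: C_2 → C_1 acts by ∂[p,q,r] = [q,r] − [p,r] + [p,q]. For instance
  ∂[2,3,6] = [3,6] − [2,6] + [2,3],
  ∂[4,7,8] = [7,8] − [4,8] + [4,7].
As a 22×15 matrix over Z this has rank 12, with invariant factors (1,1,1,1,1,1,1,1,1,1,1,1).

Boundary ∂_3: C_3 → C_2 sends each 3-simplex σ to the alternating sum Σ_i (−1)^i (σ with its i-th vertex removed). For instance
  ∂[1,2,6,9] = [2,6,9] − [1,6,9] + [1,2,9] − [1,2,6],
  ∂[2,3,5,6] = [3,5,6] − [2,5,6] + [2,3,6] − [2,3,5].
This gives a 15×3 integer matrix of rank 3; reducing to Smith normal form yields diagonal entries (1,1,1).

Computing H_k = (kernel of ∂_k) / (image of ∂_{k+1}):

  H_0: rank C_0 − rank ∂_1 = 10 − 9 = 1, and the invariant factors of ∂_1 are all 1, so H_0 ≅ Z.
  H_1: rank ker ∂_1 − rank ∂_2 = (22 − 9) − 12 = 1, and the invariant factors of ∂_2 are all 1, so H_1 ≅ Z.
  H_2: rank ker ∂_2 − rank ∂_3 = (15 − 12) − 3 = 0, and the invariant factors of ∂_3 are all 1, so H_2 ≅ 0.
  H_3: rank ker ∂_3 − rank ∂_4 = (3 − 3) − 0 = 0, and there is no ∂_4, so H_3 ≅ 0.

As a check, the Euler characteristic is 10 − 22 + 15 − 3 = 0, which agrees with 1 − 1 + 0 − 0 = 0.

H_0 ≅ Z,  H_1 ≅ Z,  H_2 = 0,  H_3 = 0.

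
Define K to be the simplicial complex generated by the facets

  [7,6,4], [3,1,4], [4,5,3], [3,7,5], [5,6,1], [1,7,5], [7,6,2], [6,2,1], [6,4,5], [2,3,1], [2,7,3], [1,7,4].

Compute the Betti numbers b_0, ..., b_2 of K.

b_0 = 1, b_1 = 0, b_2 = 0.

Take the total order 1 < 2 < 3 < 4 < 5 < 6 < 7 on the vertex set. Then K (dimension 2) consists of the simplices:

  0-simplices (7): [1], [2], [3], [4], [5], [6], [7]
  1-simplices (18): [1,2], [1,3], [1,4], [1,5], [1,6], [1,7], [2,3], [2,6], [2,7], [3,4], [3,5], [3,7], [4,5], [4,6], [4,7], [5,6], [5,7], [6,7]
  2-simplices (12): [1,2,3], [1,2,6], [1,3,4], [1,4,7], [1,5,6], [1,5,7], [2,3,7], [2,6,7], [3,4,5], [3,5,7], [4,5,6], [4,6,7]

so the chain groups are C_0 ≅ Z^7, C_1 ≅ Z^18, C_2 ≅ Z^12.

Boundary ∂_1: C_1 → C_0 is given by ∂[p,q] = [q] − [p].
As a 7×18 matrix over Z this has rank 6, with invariant factors (1,1,1,1,1,1).

The boundary map ∂_2: C_2 → C_1 maps a triangle to the signed sum of its edges. For instance
  ∂[2,6,7] = [6,7] − [2,7] + [2,6],
  ∂[3,5,7] = [5,7] − [3,7] + [3,5].
The resulting 18×12 matrix has rank 12, and its Smith normal form has invariant factors (1,1,1,1,1,1,1,1,1,1,1,2).

Computing H_k = (kernel of ∂_k) / (image of ∂_{k+1}):

  H_0: rank C_0 − rank ∂_1 = 7 − 6 = 1, and the invariant factors of ∂_1 are all 1, so H_0 ≅ Z.
  H_1: rank ker ∂_1 − rank ∂_2 = (18 − 6) − 12 = 0, and ∂_2 has invariant factor 2 > 1, so H_1 ≅ Z/2.
  H_2: rank ker ∂_2 − rank ∂_3 = (12 − 12) − 0 = 0, and there is no ∂_3, so H_2 ≅ 0.

Hence the Betti numbers are b_0 = 1, b_1 = 0, b_2 = 0.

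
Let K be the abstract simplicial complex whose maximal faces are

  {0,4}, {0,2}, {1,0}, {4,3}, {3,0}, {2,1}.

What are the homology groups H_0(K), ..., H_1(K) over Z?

H_0 ≅ Z,  H_1 ≅ Z^2.

Fix the vertex order 0 < 1 < 2 < 3 < 4 and write every simplex with vertices in increasing order. Then dim K = 1 and the simplices of K are:

  0-simplices (5): [0], [1], [2], [3], [4]
  1-simplices (6): [0,1], [0,2], [0,3], [0,4], [1,2], [3,4]

Hence C_0 ≅ Z^5, C_1 ≅ Z^6.

Boundary ∂_1: C_1 → C_0 is given by ∂[p,q] = [q] − [p]. For instance
  ∂[0,4] = [4] − [0].
As a 5×6 matrix over Z this has rank 4, with invariant factors (1,1,1,1).

Reading off H_k = ker ∂_k / im ∂_{k+1}:

  H_0: rank C_0 − rank ∂_1 = 5 − 4 = 1, and the invariant factors of ∂_1 are all 1, so H_0 = Z.
  H_1: rank ker ∂_1 − rank ∂_2 = (6 − 4) − 0 = 2, and there is no ∂_2, so H_1 = Z^2.

As a check, the Euler characteristic is 5 − 6 = -1, which agrees with 1 − 2 = -1.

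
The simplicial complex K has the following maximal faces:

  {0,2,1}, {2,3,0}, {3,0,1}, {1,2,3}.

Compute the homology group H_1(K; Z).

Order the vertices as 0 < 1 < 2 < 3. Listing each simplex with vertices in this order, K has dimension 2 with simplices:

  0-simplices (4): [0], [1], [2], [3]
  1-simplices (6): [0,1], [0,2], [0,3], [1,2], [1,3], [2,3]
  2-simplices (4): [0,1,2], [0,1,3], [0,2,3], [1,2,3]

so the chain groups are C_0 ≅ Z^4, C_1 ≅ Z^6, C_2 ≅ Z^4.

∂_1: C_1 → C_0 maps an edge to its endpoints' difference, ∂[p,q] = q − p. For instance
  ∂[1,3] = [3] − [1].
The 4×6 boundary matrix has rank 3 and Smith normal form diag(1,1,1).

∂_2: C_2 → C_1 acts by ∂[p,q,r] = [q,r] − [p,r] + [p,q]. For instance
  ∂[0,1,2] = [1,2] − [0,2] + [0,1],
  ∂[1,2,3] = [2,3] − [1,3] + [1,2].
As a 6×4 matrix over Z this has rank 3, with invariant factors (1,1,1).

From H_k ≅ ker(∂_k) / im(∂_{k+1}) we obtain:

  H_1: rank ker ∂_1 − rank ∂_2 = (6 − 3) − 3 = 0, and the invariant factors of ∂_2 are all 1, so H_1 = 0.

H_1 ≅ 0.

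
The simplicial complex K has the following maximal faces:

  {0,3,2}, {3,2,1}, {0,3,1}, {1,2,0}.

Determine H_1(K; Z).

H_1 = 0.

Fix the vertex order 0 < 1 < 2 < 3 and write every simplex with vertices in increasing order. Then dim K = 2 and the simplices of K are:

  0-simplices (4): [0], [1], [2], [3]
  1-simplices (6): [0,1], [0,2], [0,3], [1,2], [1,3], [2,3]
  2-simplices (4): [0,1,2], [0,1,3], [0,2,3], [1,2,3]

so the chain groups are C_0 ≅ Z^4, C_1 ≅ Z^6, C_2 ≅ Z^4.

∂_1: C_1 → C_0 maps an edge to its endpoints' difference, ∂[p,q] = q − p. For instance
  ∂[1,3] = [3] − [1].
The 4×6 boundary matrix has rank 3 and Smith normal form diag(1,1,1).

∂_2: C_2 → C_1 acts by ∂[p,q,r] = [q,r] − [p,r] + [p,q]. For instance
  ∂[0,1,3] = [1,3] − [0,3] + [0,1],
  ∂[0,1,2] = [1,2] − [0,2] + [0,1].
The resulting 6×4 matrix has rank 3, and its Smith normal form has invariant factors (1,1,1).

Now H_k = ker ∂_k / im ∂_{k+1}, so:

  H_1: rank ker ∂_1 − rank ∂_2 = (6 − 3) − 3 = 0, and the invariant factors of ∂_2 are all 1, so H_1 = 0.

(K is a triangulation of the 2-sphere S^2.)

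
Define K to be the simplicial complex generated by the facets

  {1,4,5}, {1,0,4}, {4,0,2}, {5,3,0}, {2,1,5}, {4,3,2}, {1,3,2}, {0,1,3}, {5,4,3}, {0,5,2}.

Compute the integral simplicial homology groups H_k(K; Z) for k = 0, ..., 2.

Order the vertices as 0 < 1 < 2 < 3 < 4 < 5. Listing each simplex with vertices in this order, K has dimension 2 with simplices:

  0-simplices (6): [0], [1], [2], [3], [4], [5]
  1-simplices (15): [0,1], [0,2], [0,3], [0,4], [0,5], [1,2], [1,3], [1,4], [1,5], [2,3], [2,4], [2,5], [3,4], [3,5], [4,5]
  2-simplices (10): [0,1,3], [0,1,4], [0,2,4], [0,2,5], [0,3,5], [1,2,3], [1,2,5], [1,4,5], [2,3,4], [3,4,5]

Hence C_0 ≅ Z^6, C_1 ≅ Z^15, C_2 ≅ Z^10.

∂_1: C_1 → C_0 maps an edge to its endpoints' difference, ∂[p,q] = q − p.
The resulting 6×15 matrix has rank 5, and its Smith normal form has invariant factors (1,1,1,1,1).

∂_2: C_2 → C_1 maps a triangle to the signed sum of its edges. For instance
  ∂[1,4,5] = [4,5] − [1,5] + [1,4],
  ∂[0,2,5] = [2,5] − [0,5] + [0,2].
The 15×10 boundary matrix has rank 10 and Smith normal form diag(1,1,1,1,1,1,1,1,1,2).

Reading off H_k = ker ∂_k / im ∂_{k+1}:

  H_0: rank C_0 − rank ∂_1 = 6 − 5 = 1, and the invariant factors of ∂_1 are all 1, so H_0 = Z.
  H_1: rank ker ∂_1 − rank ∂_2 = (15 − 5) − 10 = 0, and ∂_2 has invariant factor 2 > 1, so H_1 = Z/2Z.
  H_2: rank ker ∂_2 − rank ∂_3 = (10 − 10) − 0 = 0, and there is no ∂_3, so H_2 = 0.

As a check, the Euler characteristic is 6 − 15 + 10 = 1, which agrees with 1 − 0 + 0 = 1.

H_0 = Z,  H_1 = Z/2Z,  H_2 = 0.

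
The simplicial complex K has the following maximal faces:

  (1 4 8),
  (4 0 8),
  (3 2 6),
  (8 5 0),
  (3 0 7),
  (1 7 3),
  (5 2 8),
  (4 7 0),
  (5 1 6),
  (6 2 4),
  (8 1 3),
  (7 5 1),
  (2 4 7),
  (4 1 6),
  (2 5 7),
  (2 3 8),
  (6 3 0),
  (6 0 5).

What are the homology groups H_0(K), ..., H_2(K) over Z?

H_0 ≅ Z,  H_1 ≅ Z^2,  H_2 ≅ Z.

K has 9 vertices, 27 edges, 18 triangles.
rank ∂_0 = 0, rank ∂_1 = 8 ⇒ b_0 = 9 − 0 − 8 = 1; all invariant factors of ∂_1 are 1 so no torsion. So H_0 = Z.
rank ∂_1 = 8, rank ∂_2 = 17 ⇒ b_1 = 27 − 8 − 17 = 2; all invariant factors of ∂_2 are 1 so no torsion. So H_1 = Z^2.
rank ∂_2 = 17, rank ∂_3 = 0 ⇒ b_2 = 18 − 17 − 0 = 1. So H_2 = Z.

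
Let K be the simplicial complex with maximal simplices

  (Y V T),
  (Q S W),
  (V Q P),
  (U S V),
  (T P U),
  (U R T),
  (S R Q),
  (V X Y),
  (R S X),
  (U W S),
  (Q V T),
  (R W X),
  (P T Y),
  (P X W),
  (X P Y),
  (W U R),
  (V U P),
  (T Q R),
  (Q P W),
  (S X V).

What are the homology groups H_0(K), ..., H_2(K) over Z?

H_0 = Z,  H_1 = Z ⊕ Z_2,  H_2 = 0.

Take the total order P < Q < R < S < T < U < V < W < X < Y on the vertex set. Then K (dimension 2) consists of the simplices:

  0-simplices (10): P, Q, R, S, T, U, V, W, X, Y
  1-simplices (30): PQ, PT, PU, PV, PW, PX, PY, QR, QS, QT, QV, QW, RS, RT, RU, RW, RX, SU, SV, SW, SX, TU, TV, TY, UV, UW, VX, VY, WX, XY
  2-simplices (20): PQV, PQW, PTU, PTY, PUV, PWX, PXY, QRS, QRT, QSW, QTV, RSX, RTU, RUW, RWX, SUV, SUW, SVX, TVY, VXY

so the chain groups are C_0 ≅ Z^10, C_1 ≅ Z^30, C_2 ≅ Z^20.

Boundary ∂_1: C_1 → C_0 is given by ∂[p,q] = [q] − [p]. For instance
  ∂PW = W − P.
The 10×30 boundary matrix has rank 9 and Smith normal form diag(1,1,1,1,1,1,1,1,1).

Boundary ∂_2: C_2 → C_1 sends each 2-simplex [p,q,r] to [q,r] − [p,r] + [p,q]. For instance
  ∂QSW = SW − QW + QS,
  ∂PUV = UV − PV + PU.
The 30×20 boundary matrix has rank 20 and Smith normal form diag(1,1,1,1,1,1,1,1,1,1,1,1,1,1,1,1,1,1,1,2).

From H_k ≅ ker(∂_k) / im(∂_{k+1}) we obtain:

  H_0: rank C_0 − rank ∂_1 = 10 − 9 = 1, and the invariant factors of ∂_1 are all 1, so H_0 = Z.
  H_1: rank ker ∂_1 − rank ∂_2 = (30 − 9) − 20 = 1, and ∂_2 has invariant factor 2 > 1, so H_1 = Z ⊕ Z_2.
  H_2: rank ker ∂_2 − rank ∂_3 = (20 − 20) − 0 = 0, and there is no ∂_3, so H_2 = 0.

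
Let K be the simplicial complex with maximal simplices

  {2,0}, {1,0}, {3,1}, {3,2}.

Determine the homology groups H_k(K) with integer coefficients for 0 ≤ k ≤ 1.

H_0 = Z,  H_1 = Z.

Take the total order 0 < 1 < 2 < 3 on the vertex set. Then K (dimension 1) consists of the simplices:

  0-simplices (4): [0], [1], [2], [3]
  1-simplices (4): [0,1], [0,2], [1,3], [2,3]

Hence C_0 ≅ Z^4, C_1 ≅ Z^4.

The boundary map ∂_1: C_1 → C_0 sends each edge [p,q] (with p < q) to q − p. For instance
  ∂[0,1] = [1] − [0].
The 4×4 boundary matrix has rank 3 and Smith normal form diag(1,1,1).

Now H_k = ker ∂_k / im ∂_{k+1}, so:

  H_0: rank C_0 − rank ∂_1 = 4 − 3 = 1, and the invariant factors of ∂_1 are all 1, so H_0 = Z.
  H_1: rank ker ∂_1 − rank ∂_2 = (4 − 3) − 0 = 1, and there is no ∂_2, so H_1 = Z.

As a check, the Euler characteristic is 4 − 4 = 0, which agrees with 1 − 1 = 0.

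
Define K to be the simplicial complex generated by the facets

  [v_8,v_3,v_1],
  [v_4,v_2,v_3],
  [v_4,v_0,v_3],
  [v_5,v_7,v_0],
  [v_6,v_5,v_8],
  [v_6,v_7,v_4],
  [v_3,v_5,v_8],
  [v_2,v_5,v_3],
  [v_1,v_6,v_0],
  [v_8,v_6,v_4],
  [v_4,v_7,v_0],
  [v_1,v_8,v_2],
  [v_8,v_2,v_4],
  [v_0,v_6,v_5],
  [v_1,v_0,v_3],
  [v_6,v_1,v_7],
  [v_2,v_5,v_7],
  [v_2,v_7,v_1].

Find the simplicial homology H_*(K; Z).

H_0 ≅ Z,  H_1 ≅ Z ⊕ Z/2,  H_2 = 0.

Take the total order v_0 < v_1 < v_2 < v_3 < v_4 < v_5 < v_6 < v_7 < v_8 on the vertex set. Then K (dimension 2) consists of the simplices:

  0-simplices (9): [v_0], [v_1], [v_2], [v_3], [v_4], [v_5], [v_6], [v_7], [v_8]
  1-simplices (27): (27 of them)
  2-simplices (18): (18 of them)

so the chain groups are C_0 ≅ Z^9, C_1 ≅ Z^27, C_2 ≅ Z^18.

Boundary ∂_1: C_1 → C_0 maps an edge to its endpoints' difference, ∂[p,q] = q − p.
This gives a 9×27 integer matrix of rank 8; reducing to Smith normal form yields diagonal entries (1,1,1,1,1,1,1,1).

Boundary ∂_2: C_2 → C_1 sends each 2-simplex [p,q,r] to [q,r] − [p,r] + [p,q]. For instance
  ∂[v_5,v_6,v_8] = [v_6,v_8] − [v_5,v_8] + [v_5,v_6],
  ∂[v_0,v_1,v_3] = [v_1,v_3] − [v_0,v_3] + [v_0,v_1].
The 27×18 boundary matrix has rank 18 and Smith normal form diag(1,1,1,1,1,1,1,1,1,1,1,1,1,1,1,1,1,2).

Computing H_k = (kernel of ∂_k) / (image of ∂_{k+1}):

  H_0: rank C_0 − rank ∂_1 = 9 − 8 = 1, and the invariant factors of ∂_1 are all 1, so H_0 = Z.
  H_1: rank ker ∂_1 − rank ∂_2 = (27 − 8) − 18 = 1, and ∂_2 has invariant factor 2 > 1, so H_1 = Z ⊕ Z/2.
  H_2: rank ker ∂_2 − rank ∂_3 = (18 − 18) − 0 = 0, and there is no ∂_3, so H_2 = 0.

(K is a triangulation of the Klein bottle.)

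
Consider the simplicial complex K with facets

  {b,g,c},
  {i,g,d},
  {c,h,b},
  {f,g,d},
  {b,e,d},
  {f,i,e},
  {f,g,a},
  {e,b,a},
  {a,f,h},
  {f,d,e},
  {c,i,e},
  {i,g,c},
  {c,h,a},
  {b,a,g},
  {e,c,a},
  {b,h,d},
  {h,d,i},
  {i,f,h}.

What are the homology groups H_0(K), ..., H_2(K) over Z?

Take the total order a < b < c < d < e < f < g < h < i on the vertex set. Then K (dimension 2) consists of the simplices:

  0-simplices (9): a, b, c, d, e, f, g, h, i
  1-simplices (27): ab, ac, ae, af, ag, ah, bc, bd, be, bg, bh, ce, cg, ch, ci, de, df, dg, dh, di, ef, ei, fg, fh, fi, gi, hi
  2-simplices (18): abe, abg, ace, ach, afg, afh, bcg, bch, bde, bdh, cei, cgi, def, dfg, dgi, dhi, efi, fhi

giving chain groups C_0 ≅ Z^9, C_1 ≅ Z^27, C_2 ≅ Z^18.

The boundary map ∂_1: C_1 → C_0 maps an edge to its endpoints' difference, ∂[p,q] = q − p. For instance
  ∂de = e − d.
As a 9×27 matrix over Z this has rank 8, with invariant factors (1,1,1,1,1,1,1,1).

Boundary ∂_2: C_2 → C_1 sends each 2-simplex [p,q,r] to [q,r] − [p,r] + [p,q]. For instance
  ∂ace = ce − ae + ac,
  ∂fhi = hi − fi + fh.
The 27×18 boundary matrix has rank 18 and Smith normal form diag(1,1,1,1,1,1,1,1,1,1,1,1,1,1,1,1,1,2).

Now H_k = ker ∂_k / im ∂_{k+1}, so:

  H_0: rank C_0 − rank ∂_1 = 9 − 8 = 1, and the invariant factors of ∂_1 are all 1, so H_0 ≅ Z.
  H_1: rank ker ∂_1 − rank ∂_2 = (27 − 8) − 18 = 1, and ∂_2 has invariant factor 2 > 1, so H_1 ≅ Z ⊕ Z/2.
  H_2: rank ker ∂_2 − rank ∂_3 = (18 − 18) − 0 = 0, and there is no ∂_3, so H_2 ≅ 0.

As a check, the Euler characteristic is 9 − 27 + 18 = 0, which agrees with 1 − 1 + 0 = 0.
(K is a triangulation of the Klein bottle.)

H_0 ≅ Z,  H_1 ≅ Z ⊕ Z/2,  H_2 = 0.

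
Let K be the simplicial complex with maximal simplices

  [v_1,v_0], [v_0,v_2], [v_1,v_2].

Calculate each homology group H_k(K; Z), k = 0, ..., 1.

H_0 ≅ Z,  H_1 ≅ Z.

Fix the vertex order v_0 < v_1 < v_2 and write every simplex with vertices in increasing order. Then dim K = 1 and the simplices of K are:

  0-simplices (3): [v_0], [v_1], [v_2]
  1-simplices (3): [v_0,v_1], [v_0,v_2], [v_1,v_2]

so the chain groups are C_0 ≅ Z^3, C_1 ≅ Z^3.

The boundary map ∂_1: C_1 → C_0 is given by ∂[p,q] = [q] − [p]. For instance
  ∂[v_0,v_2] = [v_2] − [v_0].
This gives a 3×3 integer matrix of rank 2; reducing to Smith normal form yields diagonal entries (1,1).

From H_k ≅ ker(∂_k) / im(∂_{k+1}) we obtain:

  H_0: rank C_0 − rank ∂_1 = 3 − 2 = 1, and the invariant factors of ∂_1 are all 1, so H_0 = Z.
  H_1: rank ker ∂_1 − rank ∂_2 = (3 − 2) − 0 = 1, and there is no ∂_2, so H_1 = Z.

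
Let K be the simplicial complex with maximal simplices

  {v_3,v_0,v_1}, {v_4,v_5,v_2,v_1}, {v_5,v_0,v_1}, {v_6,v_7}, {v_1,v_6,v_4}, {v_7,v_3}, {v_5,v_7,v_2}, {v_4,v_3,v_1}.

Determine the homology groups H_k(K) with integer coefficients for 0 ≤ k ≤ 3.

Order the vertices as v_0 < v_1 < v_2 < v_3 < v_4 < v_5 < v_6 < v_7. Listing each simplex with vertices in this order, K has dimension 3 with simplices:

  0-simplices (8): [v_0], [v_1], [v_2], [v_3], [v_4], [v_5], [v_6], [v_7]
  1-simplices (17): (17 of them)
  2-simplices (9): [v_0,v_1,v_3], [v_0,v_1,v_5], [v_1,v_2,v_4], [v_1,v_2,v_5], [v_1,v_3,v_4], [v_1,v_4,v_5], [v_1,v_4,v_6], [v_2,v_4,v_5], [v_2,v_5,v_7]
  3-simplices (1): [v_1,v_2,v_4,v_5]

Hence C_0 ≅ Z^8, C_1 ≅ Z^17, C_2 ≅ Z^9, C_3 ≅ Z^1.

The boundary map ∂_1: C_1 → C_0 sends each edge [p,q] (with p < q) to q − p. For instance
  ∂[v_6,v_7] = [v_7] − [v_6].
The resulting 8×17 matrix has rank 7, and its Smith normal form has invariant factors (1,1,1,1,1,1,1).

Boundary ∂_2: C_2 → C_1 sends each 2-simplex [p,q,r] to [q,r] − [p,r] + [p,q]. For instance
  ∂[v_1,v_3,v_4] = [v_3,v_4] − [v_1,v_4] + [v_1,v_3],
  ∂[v_2,v_5,v_7] = [v_5,v_7] − [v_2,v_7] + [v_2,v_5].
The 17×9 boundary matrix has rank 8 and Smith normal form diag(1,1,1,1,1,1,1,1).

Boundary ∂_3: C_3 → C_2 sends each 3-simplex σ to the alternating sum Σ_i (−1)^i (σ with its i-th vertex removed). For instance
  ∂[v_1,v_2,v_4,v_5] = [v_2,v_4,v_5] − [v_1,v_4,v_5] + [v_1,v_2,v_5] − [v_1,v_2,v_4].
The 9×1 boundary matrix has rank 1 and Smith normal form diag(1).

Reading off H_k = ker ∂_k / im ∂_{k+1}:

  H_0: rank C_0 − rank ∂_1 = 8 − 7 = 1, and the invariant factors of ∂_1 are all 1, so H_0 = Z.
  H_1: rank ker ∂_1 − rank ∂_2 = (17 − 7) − 8 = 2, and the invariant factors of ∂_2 are all 1, so H_1 = Z^2.
  H_2: rank ker ∂_2 − rank ∂_3 = (9 − 8) − 1 = 0, and the invariant factors of ∂_3 are all 1, so H_2 = 0.
  H_3: rank ker ∂_3 − rank ∂_4 = (1 − 1) − 0 = 0, and there is no ∂_4, so H_3 = 0.

H_0 = Z,  H_1 = Z^2,  H_2 = 0,  H_3 = 0.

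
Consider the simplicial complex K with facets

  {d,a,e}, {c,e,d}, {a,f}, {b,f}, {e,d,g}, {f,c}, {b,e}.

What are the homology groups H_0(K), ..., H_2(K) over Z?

Take the total order a < b < c < d < e < f < g on the vertex set. Then K (dimension 2) consists of the simplices:

  0-simplices (7): a, b, c, d, e, f, g
  1-simplices (11): ad, ae, af, be, bf, cd, ce, cf, de, dg, eg
  2-simplices (3): ade, cde, deg

Hence C_0 ≅ Z^7, C_1 ≅ Z^11, C_2 ≅ Z^3.

Boundary ∂_1: C_1 → C_0 sends each edge [p,q] (with p < q) to q − p. For instance
  ∂ce = e − c.
The resulting 7×11 matrix has rank 6, and its Smith normal form has invariant factors (1,1,1,1,1,1).

Boundary ∂_2: C_2 → C_1 acts by ∂[p,q,r] = [q,r] − [p,r] + [p,q]. For instance
  ∂deg = eg − dg + de,
  ∂ade = de − ae + ad.
This gives a 11×3 integer matrix of rank 3; reducing to Smith normal form yields diagonal entries (1,1,1).

Computing H_k = (kernel of ∂_k) / (image of ∂_{k+1}):

  H_0: rank C_0 − rank ∂_1 = 7 − 6 = 1, and the invariant factors of ∂_1 are all 1, so H_0 ≅ Z.
  H_1: rank ker ∂_1 − rank ∂_2 = (11 − 6) − 3 = 2, and the invariant factors of ∂_2 are all 1, so H_1 ≅ Z^2.
  H_2: rank ker ∂_2 − rank ∂_3 = (3 − 3) − 0 = 0, and there is no ∂_3, so H_2 ≅ 0.

As a check, the Euler characteristic is 7 − 11 + 3 = -1, which agrees with 1 − 2 + 0 = -1.

H_0 ≅ Z,  H_1 ≅ Z^2,  H_2 = 0.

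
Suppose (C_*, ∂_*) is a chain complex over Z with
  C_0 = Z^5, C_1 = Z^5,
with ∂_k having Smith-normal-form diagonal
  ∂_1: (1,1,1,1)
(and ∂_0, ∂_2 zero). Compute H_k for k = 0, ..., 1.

H_0: b_0 = 5 − 0 − 4 = 1; torsion from ∂_1 factors > 1: none. So H_0 = Z.
H_1: b_1 = 5 − 4 − 0 = 1; torsion from ∂_2 factors > 1: none. So H_1 = Z.

H_0 = Z,  H_1 = Z.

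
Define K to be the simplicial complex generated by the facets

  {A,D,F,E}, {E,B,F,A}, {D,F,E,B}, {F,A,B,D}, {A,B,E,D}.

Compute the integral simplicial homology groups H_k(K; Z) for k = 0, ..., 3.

H_0 = Z,  H_1 = 0,  H_2 = 0,  H_3 = Z.

Fix the vertex order A < B < D < E < F and write every simplex with vertices in increasing order. Then dim K = 3 and the simplices of K are:

  0-simplices (5): A, B, D, E, F
  1-simplices (10): AB, AD, AE, AF, BD, BE, BF, DE, DF, EF
  2-simplices (10): ABD, ABE, ABF, ADE, ADF, AEF, BDE, BDF, BEF, DEF
  3-simplices (5): ABDE, ABDF, ABEF, ADEF, BDEF

so the chain groups are C_0 ≅ Z^5, C_1 ≅ Z^10, C_2 ≅ Z^10, C_3 ≅ Z^5.

Boundary ∂_1: C_1 → C_0 is given by ∂[p,q] = [q] − [p]. For instance
  ∂AD = D − A.
The 5×10 boundary matrix has rank 4 and Smith normal form diag(1,1,1,1).

∂_2: C_2 → C_1 maps a triangle to the signed sum of its edges. For instance
  ∂BDE = DE − BE + BD,
  ∂ABD = BD − AD + AB.
The 10×10 boundary matrix has rank 6 and Smith normal form diag(1,1,1,1,1,1).

∂_3: C_3 → C_2 sends each 3-simplex σ to the alternating sum Σ_i (−1)^i (σ with its i-th vertex removed). For instance
  ∂ABEF = BEF − AEF + ABF − ABE,
  ∂BDEF = DEF − BEF + BDF − BDE.
As a 10×5 matrix over Z this has rank 4, with invariant factors (1,1,1,1).

Now H_k = ker ∂_k / im ∂_{k+1}, so:

  H_0: rank C_0 − rank ∂_1 = 5 − 4 = 1, and the invariant factors of ∂_1 are all 1, so H_0 = Z.
  H_1: rank ker ∂_1 − rank ∂_2 = (10 − 4) − 6 = 0, and the invariant factors of ∂_2 are all 1, so H_1 = 0.
  H_2: rank ker ∂_2 − rank ∂_3 = (10 − 6) − 4 = 0, and the invariant factors of ∂_3 are all 1, so H_2 = 0.
  H_3: rank ker ∂_3 − rank ∂_4 = (5 − 4) − 0 = 1, and there is no ∂_4, so H_3 = Z.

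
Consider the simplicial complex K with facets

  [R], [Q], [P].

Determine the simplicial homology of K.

H_0 ≅ Z^3.

K has 3 vertices.
rank ∂_0 = 0, rank ∂_1 = 0 ⇒ b_0 = 3 − 0 − 0 = 3. So H_0 = Z^3.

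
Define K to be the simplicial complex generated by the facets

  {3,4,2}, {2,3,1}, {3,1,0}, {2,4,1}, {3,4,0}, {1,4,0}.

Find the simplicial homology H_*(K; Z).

We work with the vertex ordering 0 < 1 < 2 < 3 < 4. The simplices of K, each written with vertices in increasing order, are:

  0-simplices (5): [0], [1], [2], [3], [4]
  1-simplices (9): [0,1], [0,3], [0,4], [1,2], [1,3], [1,4], [2,3], [2,4], [3,4]
  2-simplices (6): [0,1,3], [0,1,4], [0,3,4], [1,2,3], [1,2,4], [2,3,4]

so the chain groups are C_0 ≅ Z^5, C_1 ≅ Z^9, C_2 ≅ Z^6.

The boundary map ∂_1: C_1 → C_0 sends each edge [p,q] (with p < q) to q − p.
As a 5×9 matrix over Z this has rank 4, with invariant factors (1,1,1,1).

∂_2: C_2 → C_1 maps a triangle to the signed sum of its edges. For instance
  ∂[1,2,4] = [2,4] − [1,4] + [1,2],
  ∂[2,3,4] = [3,4] − [2,4] + [2,3].
The resulting 9×6 matrix has rank 5, and its Smith normal form has invariant factors (1,1,1,1,1).

Computing H_k = (kernel of ∂_k) / (image of ∂_{k+1}):

  H_0: rank C_0 − rank ∂_1 = 5 − 4 = 1, and the invariant factors of ∂_1 are all 1, so H_0 ≅ Z.
  H_1: rank ker ∂_1 − rank ∂_2 = (9 − 4) − 5 = 0, and the invariant factors of ∂_2 are all 1, so H_1 ≅ 0.
  H_2: rank ker ∂_2 − rank ∂_3 = (6 − 5) − 0 = 1, and there is no ∂_3, so H_2 ≅ Z.

As a check, the Euler characteristic is 5 − 9 + 6 = 2, which agrees with 1 − 0 + 1 = 2.

H_0 ≅ Z,  H_1 = 0,  H_2 ≅ Z.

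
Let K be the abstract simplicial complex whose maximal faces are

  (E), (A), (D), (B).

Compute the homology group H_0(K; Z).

H_0 ≅ Z^4.

We work with the vertex ordering A < B < D < E. The simplices of K, each written with vertices in increasing order, are:

  0-simplices (4): A, B, D, E

giving chain groups C_0 ≅ Z^4.

Now H_k = ker ∂_k / im ∂_{k+1}, so:

  H_0: rank C_0 − rank ∂_1 = 4 − 0 = 4, and there is no ∂_1, so H_0 = Z^4.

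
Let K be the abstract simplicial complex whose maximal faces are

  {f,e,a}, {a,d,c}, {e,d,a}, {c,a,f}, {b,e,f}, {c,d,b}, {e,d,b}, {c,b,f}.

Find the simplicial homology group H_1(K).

Take the total order a < b < c < d < e < f on the vertex set. Then K (dimension 2) consists of the simplices:

  0-simplices (6): a, b, c, d, e, f
  1-simplices (12): ac, ad, ae, af, bc, bd, be, bf, cd, cf, de, ef
  2-simplices (8): acd, acf, ade, aef, bcd, bcf, bde, bef

so the chain groups are C_0 ≅ Z^6, C_1 ≅ Z^12, C_2 ≅ Z^8.

The boundary map ∂_1: C_1 → C_0 sends each edge [p,q] (with p < q) to q − p.
The 6×12 boundary matrix has rank 5 and Smith normal form diag(1,1,1,1,1).

∂_2: C_2 → C_1 acts by ∂[p,q,r] = [q,r] − [p,r] + [p,q]. For instance
  ∂bde = de − be + bd,
  ∂acf = cf − af + ac.
This gives a 12×8 integer matrix of rank 7; reducing to Smith normal form yields diagonal entries (1,1,1,1,1,1,1).

Now H_k = ker ∂_k / im ∂_{k+1}, so:

  H_1: rank ker ∂_1 − rank ∂_2 = (12 − 5) − 7 = 0, and the invariant factors of ∂_2 are all 1, so H_1 = 0.

H_1 ≅ 0.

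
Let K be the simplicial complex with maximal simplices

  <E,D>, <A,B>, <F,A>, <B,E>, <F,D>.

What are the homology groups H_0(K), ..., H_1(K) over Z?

H_0 ≅ Z,  H_1 ≅ Z.

Order the vertices as A < B < D < E < F. Listing each simplex with vertices in this order, K has dimension 1 with simplices:

  0-simplices (5): A, B, D, E, F
  1-simplices (5): AB, AF, BE, DE, DF

so the chain groups are C_0 ≅ Z^5, C_1 ≅ Z^5.

∂_1: C_1 → C_0 maps an edge to its endpoints' difference, ∂[p,q] = q − p.
The 5×5 boundary matrix has rank 4 and Smith normal form diag(1,1,1,1).

Computing H_k = (kernel of ∂_k) / (image of ∂_{k+1}):

  H_0: rank C_0 − rank ∂_1 = 5 − 4 = 1, and the invariant factors of ∂_1 are all 1, so H_0 = Z.
  H_1: rank ker ∂_1 − rank ∂_2 = (5 − 4) − 0 = 1, and there is no ∂_2, so H_1 = Z.

As a check, the Euler characteristic is 5 − 5 = 0, which agrees with 1 − 1 = 0.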